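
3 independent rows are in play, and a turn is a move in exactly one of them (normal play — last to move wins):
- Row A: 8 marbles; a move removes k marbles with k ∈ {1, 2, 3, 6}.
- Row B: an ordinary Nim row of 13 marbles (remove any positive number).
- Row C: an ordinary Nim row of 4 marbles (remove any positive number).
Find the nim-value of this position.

9

For row A, compute g(0), g(1), … with moves {1, 2, 3, 6}:
k:     0  1  2  3  4  5  6  7  8
g(k):  0  1  2  3  0  1  2  3  0
So g(8) = 0.
Row B is a plain Nim row of size 13, so its Grundy value is 13.
Row C is a plain Nim row of size 4, so its Grundy value is 4.
By the Sprague-Grundy theorem, the Grundy value of a sum of independent games is the XOR of the component values.
Combined value = 0 XOR 13 XOR 4 = 9.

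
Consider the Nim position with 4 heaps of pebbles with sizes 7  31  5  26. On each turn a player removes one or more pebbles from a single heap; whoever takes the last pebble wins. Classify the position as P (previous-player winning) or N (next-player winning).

N-position

Nim-sum: 7 ⊕ 31 ⊕ 5 ⊕ 26 = 7.
The nim-sum is 7 ≠ 0, so this is an N-position: the player to move can win.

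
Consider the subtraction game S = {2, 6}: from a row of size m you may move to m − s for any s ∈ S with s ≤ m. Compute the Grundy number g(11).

Grundy values for subtraction set {2, 6}:
k:     0  1  2  3  4  5  6  7  8  9 10 11
g(k):  0  0  1  1  0  0  1  1  0  0  1  1
So g(11) = 1.

1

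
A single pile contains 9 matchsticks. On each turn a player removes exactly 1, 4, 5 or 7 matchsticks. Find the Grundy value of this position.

Compute g(0), g(1), … for moves {1, 4, 5, 7}:
k:     0  1  2  3  4  5  6  7  8  9
g(k):  0  1  0  1  2  3  2  3  0  1
So g(9) = 1.

1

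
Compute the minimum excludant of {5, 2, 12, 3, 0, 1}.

4

The values 0, 1, 2, 3 are all present; 4 is the first non-negative integer missing from the set.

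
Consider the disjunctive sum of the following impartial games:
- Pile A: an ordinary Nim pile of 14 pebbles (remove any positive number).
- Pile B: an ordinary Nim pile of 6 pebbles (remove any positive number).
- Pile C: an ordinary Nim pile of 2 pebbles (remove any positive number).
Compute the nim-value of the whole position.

10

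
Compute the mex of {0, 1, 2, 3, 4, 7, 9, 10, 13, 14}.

5

The values 0, 1, 2, 3, 4 are all present; 5 is the first non-negative integer missing from the set.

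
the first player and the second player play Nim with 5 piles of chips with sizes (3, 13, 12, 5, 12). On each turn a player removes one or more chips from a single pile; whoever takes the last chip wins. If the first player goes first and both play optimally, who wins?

the first player wins

Write each in binary and XOR column by column:
  0011  (3)
  1101  (13)
  1100  (12)
  0101  (5)
  1100  (12)
  ----
  1011  (11)
The nim-sum is 11 ≠ 0, so this is an N-position: the player to move can win; the first player has a winning move.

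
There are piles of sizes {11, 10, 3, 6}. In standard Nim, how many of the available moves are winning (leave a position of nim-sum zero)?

Nim-sum: 11 XOR 10 XOR 3 XOR 6 = 4.
The overall nim-sum is X = 4. A pile of size p has a winning move iff p XOR X < p (reduce it to p XOR X).
  11: 11 XOR 4 = 15 ≥ 11 — no move.
  10: 10 XOR 4 = 14 ≥ 10 — no move.
  3: 3 XOR 4 = 7 ≥ 3 — no move.
  6: 6 XOR 4 = 2 < 6 — winning move (to 2).
That gives 1 winning move.

1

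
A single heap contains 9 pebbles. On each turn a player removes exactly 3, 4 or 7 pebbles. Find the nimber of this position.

Compute g(0), g(1), … for moves {3, 4, 7}:
k:     0  1  2  3  4  5  6  7  8  9
g(k):  0  0  0  1  1  1  2  2  2  3
So g(9) = 3.

3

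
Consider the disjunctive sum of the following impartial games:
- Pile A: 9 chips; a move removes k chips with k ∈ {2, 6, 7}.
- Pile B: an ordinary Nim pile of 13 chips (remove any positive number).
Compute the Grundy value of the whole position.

For pile A, compute g(0), g(1), … with moves {2, 6, 7}:
k:     0  1  2  3  4  5  6  7  8  9
g(k):  0  0  1  1  0  0  1  1  2  0
So g(9) = 0.
Pile B is a plain Nim pile of size 13, so its Grundy value is 13.
The value of a disjunctive sum is the nim-sum of the parts.
Combined value = 0 XOR 13 = 13.

13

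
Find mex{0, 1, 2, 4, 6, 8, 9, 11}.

The values 0, 1, 2 are all present; 3 is the first non-negative integer missing from the set.

3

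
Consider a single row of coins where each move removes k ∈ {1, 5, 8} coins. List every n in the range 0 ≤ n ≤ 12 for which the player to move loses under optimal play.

Compute g(0), g(1), … for moves {1, 5, 8}:
g(0) = mex{} = 0
g(1) = mex{0} = 1
g(2) = mex{1} = 0
g(3) = mex{0} = 1
g(4) = mex{1} = 0
g(5) = mex{0} = 1
g(6) = mex{1} = 0
g(7) = mex{0} = 1
g(8) = mex{0,1} = 2
g(9) = mex{0,1,2} = 3
g(10) = mex{0,1,3} = 2
g(11) = mex{0,1,2} = 3
g(12) = mex{0,1,3} = 2
The P-positions (g = 0) in 0..12 are 0, 2, 4, 6.

0, 2, 4, 6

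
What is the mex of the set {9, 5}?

0 is not in the set, so the mex is 0.

0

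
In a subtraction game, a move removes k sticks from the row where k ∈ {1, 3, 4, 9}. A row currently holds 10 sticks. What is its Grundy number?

Compute g(0), g(1), … for moves {1, 3, 4, 9}:
g(0) = mex{} = 0
g(1) = mex{0} = 1
g(2) = mex{1} = 0
g(3) = mex{0} = 1
g(4) = mex{0,1} = 2
g(5) = mex{0,1,2} = 3
g(6) = mex{0,1,3} = 2
g(7) = mex{1,2} = 0
g(8) = mex{0,2,3} = 1
g(9) = mex{0,1,2,3} = 4
g(10) = mex{0,1,2,4} = 3
So g(10) = 3.

3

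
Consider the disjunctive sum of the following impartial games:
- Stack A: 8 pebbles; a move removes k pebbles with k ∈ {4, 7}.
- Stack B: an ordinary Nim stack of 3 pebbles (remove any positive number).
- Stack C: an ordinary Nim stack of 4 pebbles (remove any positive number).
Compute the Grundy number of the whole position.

Grundy values for stack A (subtraction set {4, 7}):
k:     0  1  2  3  4  5  6  7  8
g(k):  0  0  0  0  1  1  1  1  2
So g(8) = 2.
Stack B is a plain Nim stack of size 3, so its Grundy value is 3.
Stack C is a plain Nim stack of size 4, so its Grundy value is 4.
The value of a disjunctive sum is the nim-sum of the parts.
Combined value = 2 ⊕ 3 ⊕ 4 = 5.

5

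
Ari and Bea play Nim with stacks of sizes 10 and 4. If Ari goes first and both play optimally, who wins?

Bitwise XOR of the heap sizes:
  1010  (10)
  0100  (4)
  ----
  1110  (14)
The nim-sum is 14 ≠ 0, so this is an N-position: the player to move can win; Ari has a winning move.

Ari wins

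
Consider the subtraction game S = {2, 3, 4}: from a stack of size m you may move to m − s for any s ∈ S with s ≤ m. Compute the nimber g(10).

2

Grundy values for subtraction set {2, 3, 4}:
k:     0  1  2  3  4  5  6  7  8  9 10
g(k):  0  0  1  1  2  2  0  0  1  1  2
So g(10) = 2.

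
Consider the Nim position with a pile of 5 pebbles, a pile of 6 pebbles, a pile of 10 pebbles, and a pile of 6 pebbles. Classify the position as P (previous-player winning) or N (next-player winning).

N-position

Compute the nim-sum pairwise:
5 ^ 6 = 3
3 ^ 10 = 9
9 ^ 6 = 15
The nim-sum is 15 ≠ 0, so this is an N-position: the player to move can win.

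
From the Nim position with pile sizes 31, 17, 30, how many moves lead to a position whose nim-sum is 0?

Nim-sum: 31 ⊕ 17 ⊕ 30 = 16.
The overall nim-sum is X = 16. A pile of size p has a winning move iff p XOR X < p (reduce it to p XOR X).
  31: 31 XOR 16 = 15 < 31 — winning move (to 15).
  17: 17 XOR 16 = 1 < 17 — winning move (to 1).
  30: 30 XOR 16 = 14 < 30 — winning move (to 14).
That gives 3 winning moves.

3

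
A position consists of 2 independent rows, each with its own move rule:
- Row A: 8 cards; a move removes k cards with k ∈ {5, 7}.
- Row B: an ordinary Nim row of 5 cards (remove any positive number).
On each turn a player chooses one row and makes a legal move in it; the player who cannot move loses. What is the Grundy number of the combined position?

4

Build the Grundy sequence for row A with g(k) = mex{g(k−s) : s ∈ {5, 7}, s ≤ k}:
g(0) = mex{} = 0
g(1) = mex{} = 0
g(2) = mex{} = 0
g(3) = mex{} = 0
g(4) = mex{} = 0
g(5) = mex{0} = 1
g(6) = mex{0} = 1
g(7) = mex{0} = 1
g(8) = mex{0} = 1
So g(8) = 1.
Row B is a plain Nim row of size 5, so its Grundy value is 5.
By the Sprague-Grundy theorem, the Grundy value of a sum of independent games is the XOR of the component values.
Combined value = 1 XOR 5 = 4.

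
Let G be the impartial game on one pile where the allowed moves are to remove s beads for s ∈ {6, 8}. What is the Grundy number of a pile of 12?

Grundy values for subtraction set {6, 8}:
k:     0  1  2  3  4  5  6  7  8  9 10 11 12
g(k):  0  0  0  0  0  0  1  1  1  1  1  1  2
So g(12) = 2.

2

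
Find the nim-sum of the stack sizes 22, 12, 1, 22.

13

Compute the nim-sum pairwise:
22 XOR 12 = 26
26 XOR 1 = 27
27 XOR 22 = 13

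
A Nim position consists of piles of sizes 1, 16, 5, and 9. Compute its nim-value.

29

Write each in binary and XOR column by column:
  00001  (1)
  10000  (16)
  00101  (5)
  01001  (9)
  -----
  11101  (29)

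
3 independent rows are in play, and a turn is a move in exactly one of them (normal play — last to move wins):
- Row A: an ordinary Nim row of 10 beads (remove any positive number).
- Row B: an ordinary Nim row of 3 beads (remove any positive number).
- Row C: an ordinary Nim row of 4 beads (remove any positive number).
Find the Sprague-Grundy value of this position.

Row A is a plain Nim row of size 10, so its Grundy value is 10.
Row B is a plain Nim row of size 3, so its Grundy value is 3.
Row C is a plain Nim row of size 4, so its Grundy value is 4.
By the Sprague-Grundy theorem, the Grundy value of a sum of independent games is the XOR of the component values.
Combined value = 10 ⊕ 3 ⊕ 4 = 13.

13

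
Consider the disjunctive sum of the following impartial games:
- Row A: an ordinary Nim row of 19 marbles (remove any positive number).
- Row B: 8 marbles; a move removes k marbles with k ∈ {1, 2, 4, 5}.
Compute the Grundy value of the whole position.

17

Row A is a plain Nim row of size 19, so its Grundy value is 19.
Grundy values for row B (subtraction set {1, 2, 4, 5}):
k:     0  1  2  3  4  5  6  7  8
g(k):  0  1  2  0  1  2  0  1  2
So g(8) = 2.
By the Sprague-Grundy theorem, the Grundy value of a sum of independent games is the XOR of the component values.
Combined value = 19 ⊕ 2 = 17.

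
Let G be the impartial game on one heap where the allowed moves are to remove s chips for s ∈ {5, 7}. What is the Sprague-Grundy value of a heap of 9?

1

Compute g(0), g(1), … for moves {5, 7}:
g(0) = mex{} = 0
g(1) = mex{} = 0
g(2) = mex{} = 0
g(3) = mex{} = 0
g(4) = mex{} = 0
g(5) = mex{0} = 1
g(6) = mex{0} = 1
g(7) = mex{0} = 1
g(8) = mex{0} = 1
g(9) = mex{0} = 1
So g(9) = 1.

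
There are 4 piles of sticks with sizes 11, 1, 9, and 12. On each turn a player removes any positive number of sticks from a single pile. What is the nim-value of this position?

15

Nim-sum: 11 ^ 1 ^ 9 ^ 12 = 15.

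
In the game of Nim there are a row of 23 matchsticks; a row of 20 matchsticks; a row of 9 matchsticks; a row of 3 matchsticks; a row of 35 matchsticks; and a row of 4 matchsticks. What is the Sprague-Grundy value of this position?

46

Compute the nim-sum pairwise:
23 ^ 20 = 3
3 ^ 9 = 10
10 ^ 3 = 9
9 ^ 35 = 42
42 ^ 4 = 46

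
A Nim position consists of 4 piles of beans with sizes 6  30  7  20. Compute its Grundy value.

11

Compute the nim-sum pairwise:
6 ^ 30 = 24
24 ^ 7 = 31
31 ^ 20 = 11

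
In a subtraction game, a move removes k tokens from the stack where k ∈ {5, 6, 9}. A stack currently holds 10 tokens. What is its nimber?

Compute g(0), g(1), … for moves {5, 6, 9}:
k:     0  1  2  3  4  5  6  7  8  9 10
g(k):  0  0  0  0  0  1  1  1  1  1  2
So g(10) = 2.

2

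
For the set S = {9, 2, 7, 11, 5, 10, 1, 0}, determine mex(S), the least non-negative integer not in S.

3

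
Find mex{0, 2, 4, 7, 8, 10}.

0 is in the set but 1 is not, so the mex is 1.

1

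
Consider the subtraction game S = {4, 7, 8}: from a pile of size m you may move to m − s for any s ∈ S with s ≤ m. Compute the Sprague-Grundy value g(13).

0

Grundy values for subtraction set {4, 7, 8}:
g(0) = mex{} = 0
g(1) = mex{} = 0
g(2) = mex{} = 0
g(3) = mex{} = 0
g(4) = mex{0} = 1
g(5) = mex{0} = 1
g(6) = mex{0} = 1
g(7) = mex{0} = 1
g(8) = mex{0,1} = 2
g(9) = mex{0,1} = 2
g(10) = mex{0,1} = 2
g(11) = mex{0,1} = 2
g(12) = mex{1,2} = 0
g(13) = mex{1,2} = 0
So g(13) = 0.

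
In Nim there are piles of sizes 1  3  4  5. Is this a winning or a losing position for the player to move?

Winning position

Compute the nim-sum pairwise:
1 XOR 3 = 2
2 XOR 4 = 6
6 XOR 5 = 3
The nim-sum is 3 ≠ 0, so this is an N-position: the player to move can win.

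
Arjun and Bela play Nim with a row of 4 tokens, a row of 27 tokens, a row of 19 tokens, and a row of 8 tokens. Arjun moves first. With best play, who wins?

In binary:
  00100  (4)
  11011  (27)
  10011  (19)
  01000  (8)
  -----
  00100  (4)
The nim-sum is 4 ≠ 0, so this is an N-position: the player to move can win; Arjun has a winning move.

Arjun wins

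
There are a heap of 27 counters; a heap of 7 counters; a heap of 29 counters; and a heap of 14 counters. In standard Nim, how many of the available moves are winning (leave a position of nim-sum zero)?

3

In binary:
  11011  (27)
  00111  (7)
  11101  (29)
  01110  (14)
  -----
  01111  (15)
The overall nim-sum is X = 15. A heap of size p has a winning move iff p XOR X < p (reduce it to p XOR X).
  27: 27 XOR 15 = 20 < 27 — winning move (to 20).
  7: 7 XOR 15 = 8 ≥ 7 — no move.
  29: 29 XOR 15 = 18 < 29 — winning move (to 18).
  14: 14 XOR 15 = 1 < 14 — winning move (to 1).
That gives 3 winning moves.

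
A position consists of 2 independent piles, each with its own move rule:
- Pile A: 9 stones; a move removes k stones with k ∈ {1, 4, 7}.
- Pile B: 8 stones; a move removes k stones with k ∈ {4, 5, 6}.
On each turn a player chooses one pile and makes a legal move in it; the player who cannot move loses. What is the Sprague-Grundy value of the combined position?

3

Build the Grundy sequence for pile A with g(k) = mex{g(k−s) : s ∈ {1, 4, 7}, s ≤ k}:
g(0) = mex{} = 0
g(1) = mex{0} = 1
g(2) = mex{1} = 0
g(3) = mex{0} = 1
g(4) = mex{0,1} = 2
g(5) = mex{1,2} = 0
g(6) = mex{0} = 1
g(7) = mex{0,1} = 2
g(8) = mex{1,2} = 0
g(9) = mex{0} = 1
So g(9) = 1.
Grundy values for pile B (subtraction set {4, 5, 6}):
k:     0  1  2  3  4  5  6  7  8
g(k):  0  0  0  0  1  1  1  1  2
So g(8) = 2.
The value of a disjunctive sum is the nim-sum of the parts.
Combined value = 1 XOR 2 = 3.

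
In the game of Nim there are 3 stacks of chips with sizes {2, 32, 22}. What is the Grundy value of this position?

Compute the nim-sum pairwise:
2 XOR 32 = 34
34 XOR 22 = 52

52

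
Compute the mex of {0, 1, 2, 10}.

3

The values 0, 1, 2 are all present; 3 is the first non-negative integer missing from the set.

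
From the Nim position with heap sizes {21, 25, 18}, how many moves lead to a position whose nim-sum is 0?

3

Compute the nim-sum pairwise:
21 ⊕ 25 = 12
12 ⊕ 18 = 30
The overall nim-sum is X = 30. A heap of size p has a winning move iff p XOR X < p (reduce it to p XOR X).
  21: 21 XOR 30 = 11 < 21 — winning move (to 11).
  25: 25 XOR 30 = 7 < 25 — winning move (to 7).
  18: 18 XOR 30 = 12 < 18 — winning move (to 12).
That gives 3 winning moves.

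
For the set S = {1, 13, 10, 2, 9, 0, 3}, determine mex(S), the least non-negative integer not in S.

The values 0, 1, 2, 3 are all present; 4 is the first non-negative integer missing from the set.

4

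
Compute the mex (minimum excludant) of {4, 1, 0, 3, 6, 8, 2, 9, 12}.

5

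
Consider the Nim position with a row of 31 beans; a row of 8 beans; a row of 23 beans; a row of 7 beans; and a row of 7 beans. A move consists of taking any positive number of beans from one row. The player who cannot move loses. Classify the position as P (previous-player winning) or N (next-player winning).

Compute the nim-sum pairwise:
31 ⊕ 8 = 23
23 ⊕ 23 = 0
0 ⊕ 7 = 7
7 ⊕ 7 = 0
The nim-sum is 0, so this is a P-position: the player to move is in a losing position under optimal play.

P-position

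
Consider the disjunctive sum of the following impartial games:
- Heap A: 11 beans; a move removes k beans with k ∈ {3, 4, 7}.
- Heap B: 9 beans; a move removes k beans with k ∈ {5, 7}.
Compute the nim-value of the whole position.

1

For heap A, compute g(0), g(1), … with moves {3, 4, 7}:
g(0) = mex{} = 0
g(1) = mex{} = 0
g(2) = mex{} = 0
g(3) = mex{0} = 1
g(4) = mex{0} = 1
g(5) = mex{0} = 1
g(6) = mex{0,1} = 2
g(7) = mex{0,1} = 2
g(8) = mex{0,1} = 2
g(9) = mex{0,1,2} = 3
g(10) = mex{1,2} = 0
g(11) = mex{1,2} = 0
So g(11) = 0.
Build the Grundy sequence for heap B with g(k) = mex{g(k−s) : s ∈ {5, 7}, s ≤ k}:
g(0) = mex{} = 0
g(1) = mex{} = 0
g(2) = mex{} = 0
g(3) = mex{} = 0
g(4) = mex{} = 0
g(5) = mex{0} = 1
g(6) = mex{0} = 1
g(7) = mex{0} = 1
g(8) = mex{0} = 1
g(9) = mex{0} = 1
So g(9) = 1.
The value of a disjunctive sum is the nim-sum of the parts.
Combined value = 0 XOR 1 = 1.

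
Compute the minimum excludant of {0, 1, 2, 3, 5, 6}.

The values 0, 1, 2, 3 are all present; 4 is the first non-negative integer missing from the set.

4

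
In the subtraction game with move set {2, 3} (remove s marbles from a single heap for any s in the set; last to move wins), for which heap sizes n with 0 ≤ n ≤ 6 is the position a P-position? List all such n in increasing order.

Compute g(0), g(1), … for moves {2, 3}:
g(0) = mex{} = 0
g(1) = mex{} = 0
g(2) = mex{0} = 1
g(3) = mex{0} = 1
g(4) = mex{0,1} = 2
g(5) = mex{1} = 0
g(6) = mex{1,2} = 0
The P-positions (g = 0) in 0..6 are 0, 1, 5, 6.

0, 1, 5, 6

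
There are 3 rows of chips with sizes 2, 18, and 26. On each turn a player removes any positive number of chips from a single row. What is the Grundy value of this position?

10

Nim-sum: 2 ^ 18 ^ 26 = 10.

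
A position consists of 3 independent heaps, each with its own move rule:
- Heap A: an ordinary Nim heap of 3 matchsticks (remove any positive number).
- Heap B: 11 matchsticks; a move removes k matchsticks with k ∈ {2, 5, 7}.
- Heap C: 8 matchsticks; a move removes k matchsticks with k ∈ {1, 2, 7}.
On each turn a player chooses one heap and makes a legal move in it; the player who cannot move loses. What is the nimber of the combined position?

Heap A is a plain Nim heap of size 3, so its Grundy value is 3.
For heap B, compute g(0), g(1), … with moves {2, 5, 7}:
g(0) = mex{} = 0
g(1) = mex{} = 0
g(2) = mex{0} = 1
g(3) = mex{0} = 1
g(4) = mex{1} = 0
g(5) = mex{0,1} = 2
g(6) = mex{0} = 1
g(7) = mex{0,1,2} = 3
g(8) = mex{0,1} = 2
g(9) = mex{0,1,3} = 2
g(10) = mex{1,2} = 0
g(11) = mex{0,1,2} = 3
So g(11) = 3.
Build the Grundy sequence for heap C with g(k) = mex{g(k−s) : s ∈ {1, 2, 7}, s ≤ k}:
g(0) = mex{} = 0
g(1) = mex{0} = 1
g(2) = mex{0,1} = 2
g(3) = mex{1,2} = 0
g(4) = mex{0,2} = 1
g(5) = mex{0,1} = 2
g(6) = mex{1,2} = 0
g(7) = mex{0,2} = 1
g(8) = mex{0,1} = 2
So g(8) = 2.
By the Sprague-Grundy theorem, the Grundy value of a sum of independent games is the XOR of the component values.
Combined value = 3 ⊕ 3 ⊕ 2 = 2.

2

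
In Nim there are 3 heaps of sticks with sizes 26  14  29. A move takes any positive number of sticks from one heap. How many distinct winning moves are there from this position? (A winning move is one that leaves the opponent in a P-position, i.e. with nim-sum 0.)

3

Write each in binary and XOR column by column:
  11010  (26)
  01110  (14)
  11101  (29)
  -----
  01001  (9)
The overall nim-sum is X = 9. A heap of size p has a winning move iff p XOR X < p (reduce it to p XOR X).
  26: 26 XOR 9 = 19 < 26 — winning move (to 19).
  14: 14 XOR 9 = 7 < 14 — winning move (to 7).
  29: 29 XOR 9 = 20 < 29 — winning move (to 20).
That gives 3 winning moves.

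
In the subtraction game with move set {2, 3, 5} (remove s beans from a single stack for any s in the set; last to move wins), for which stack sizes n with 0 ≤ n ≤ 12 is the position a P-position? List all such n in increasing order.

0, 1, 7, 8

Grundy values for subtraction set {2, 3, 5}:
k:     0  1  2  3  4  5  6  7  8  9 10 11 12
g(k):  0  0  1  1  2  2  3  0  0  1  1  2  2
The P-positions (g = 0) in 0..12 are 0, 1, 7, 8.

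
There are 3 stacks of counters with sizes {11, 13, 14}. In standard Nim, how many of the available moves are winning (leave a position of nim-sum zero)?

Compute the nim-sum pairwise:
11 ^ 13 = 6
6 ^ 14 = 8
The overall nim-sum is X = 8. A stack of size p has a winning move iff p XOR X < p (reduce it to p XOR X).
  11: 11 XOR 8 = 3 < 11 — winning move (to 3).
  13: 13 XOR 8 = 5 < 13 — winning move (to 5).
  14: 14 XOR 8 = 6 < 14 — winning move (to 6).
That gives 3 winning moves.

3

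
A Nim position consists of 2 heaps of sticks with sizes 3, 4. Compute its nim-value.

7

Compute the nim-sum pairwise:
3 ^ 4 = 7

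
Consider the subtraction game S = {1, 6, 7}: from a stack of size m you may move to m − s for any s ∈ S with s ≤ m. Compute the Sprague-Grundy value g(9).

3

Grundy values for subtraction set {1, 6, 7}:
g(0) = mex{} = 0
g(1) = mex{0} = 1
g(2) = mex{1} = 0
g(3) = mex{0} = 1
g(4) = mex{1} = 0
g(5) = mex{0} = 1
g(6) = mex{0,1} = 2
g(7) = mex{0,1,2} = 3
g(8) = mex{0,1,3} = 2
g(9) = mex{0,1,2} = 3
So g(9) = 3.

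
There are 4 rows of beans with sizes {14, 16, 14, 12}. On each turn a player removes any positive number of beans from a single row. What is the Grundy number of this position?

Write each in binary and XOR column by column:
  01110  (14)
  10000  (16)
  01110  (14)
  01100  (12)
  -----
  11100  (28)

28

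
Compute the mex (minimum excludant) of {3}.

0 is not in the set, so the mex is 0.

0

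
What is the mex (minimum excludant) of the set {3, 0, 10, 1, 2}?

4

The values 0, 1, 2, 3 are all present; 4 is the first non-negative integer missing from the set.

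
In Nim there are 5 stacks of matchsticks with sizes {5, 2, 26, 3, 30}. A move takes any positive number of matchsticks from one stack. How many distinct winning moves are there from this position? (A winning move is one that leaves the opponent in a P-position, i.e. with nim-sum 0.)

Write each in binary and XOR column by column:
  00101  (5)
  00010  (2)
  11010  (26)
  00011  (3)
  11110  (30)
  -----
  00000  (0)
The nim-sum is already 0, so every move leaves a nonzero nim-sum — there are no winning moves.

0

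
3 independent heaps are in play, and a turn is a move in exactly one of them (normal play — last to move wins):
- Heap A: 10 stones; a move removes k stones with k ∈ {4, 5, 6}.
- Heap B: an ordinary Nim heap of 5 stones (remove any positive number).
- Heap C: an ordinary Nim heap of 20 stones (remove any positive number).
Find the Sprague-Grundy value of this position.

17

Grundy values for heap A (subtraction set {4, 5, 6}):
g(0) = mex{} = 0
g(1) = mex{} = 0
g(2) = mex{} = 0
g(3) = mex{} = 0
g(4) = mex{0} = 1
g(5) = mex{0} = 1
g(6) = mex{0} = 1
g(7) = mex{0} = 1
g(8) = mex{0,1} = 2
g(9) = mex{0,1} = 2
g(10) = mex{1} = 0
So g(10) = 0.
Heap B is a plain Nim heap of size 5, so its Grundy value is 5.
Heap C is a plain Nim heap of size 20, so its Grundy value is 20.
By the Sprague-Grundy theorem, the Grundy value of a sum of independent games is the XOR of the component values.
Combined value = 0 ⊕ 5 ⊕ 20 = 17.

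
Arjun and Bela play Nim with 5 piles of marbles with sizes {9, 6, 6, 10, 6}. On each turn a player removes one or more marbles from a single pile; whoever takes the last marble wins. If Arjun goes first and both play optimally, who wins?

Arjun wins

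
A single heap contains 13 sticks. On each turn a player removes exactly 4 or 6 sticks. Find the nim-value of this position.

0

Build the Grundy sequence with g(k) = mex{g(k−s) : s ∈ {4, 6}, s ≤ k}:
g(0) = mex{} = 0
g(1) = mex{} = 0
g(2) = mex{} = 0
g(3) = mex{} = 0
g(4) = mex{0} = 1
g(5) = mex{0} = 1
g(6) = mex{0} = 1
g(7) = mex{0} = 1
g(8) = mex{0,1} = 2
g(9) = mex{0,1} = 2
g(10) = mex{1} = 0
g(11) = mex{1} = 0
g(12) = mex{1,2} = 0
g(13) = mex{1,2} = 0
So g(13) = 0.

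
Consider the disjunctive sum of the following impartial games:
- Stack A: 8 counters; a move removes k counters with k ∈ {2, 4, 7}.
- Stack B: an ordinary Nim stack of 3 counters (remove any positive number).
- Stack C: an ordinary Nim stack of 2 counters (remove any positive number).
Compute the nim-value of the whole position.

0

For stack A, compute g(0), g(1), … with moves {2, 4, 7}:
g(0) = mex{} = 0
g(1) = mex{} = 0
g(2) = mex{0} = 1
g(3) = mex{0} = 1
g(4) = mex{0,1} = 2
g(5) = mex{0,1} = 2
g(6) = mex{1,2} = 0
g(7) = mex{0,1,2} = 3
g(8) = mex{0,2} = 1
So g(8) = 1.
Stack B is a plain Nim stack of size 3, so its Grundy value is 3.
Stack C is a plain Nim stack of size 2, so its Grundy value is 2.
The value of a disjunctive sum is the nim-sum of the parts.
Combined value = 1 ⊕ 3 ⊕ 2 = 0.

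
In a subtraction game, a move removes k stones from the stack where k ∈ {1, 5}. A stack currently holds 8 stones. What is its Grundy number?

0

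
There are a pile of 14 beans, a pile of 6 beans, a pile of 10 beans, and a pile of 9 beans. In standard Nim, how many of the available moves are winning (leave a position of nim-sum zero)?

3

Nim-sum: 14 ⊕ 6 ⊕ 10 ⊕ 9 = 11.
The overall nim-sum is X = 11. A pile of size p has a winning move iff p XOR X < p (reduce it to p XOR X).
  14: 14 XOR 11 = 5 < 14 — winning move (to 5).
  6: 6 XOR 11 = 13 ≥ 6 — no move.
  10: 10 XOR 11 = 1 < 10 — winning move (to 1).
  9: 9 XOR 11 = 2 < 9 — winning move (to 2).
That gives 3 winning moves.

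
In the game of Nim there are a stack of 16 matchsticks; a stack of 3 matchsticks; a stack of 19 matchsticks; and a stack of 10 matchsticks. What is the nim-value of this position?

Compute the nim-sum pairwise:
16 XOR 3 = 19
19 XOR 19 = 0
0 XOR 10 = 10

10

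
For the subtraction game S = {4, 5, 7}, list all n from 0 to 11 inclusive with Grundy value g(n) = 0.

0, 1, 2, 3, 11

Build the Grundy sequence with g(k) = mex{g(k−s) : s ∈ {4, 5, 7}, s ≤ k}:
g(0) = mex{} = 0
g(1) = mex{} = 0
g(2) = mex{} = 0
g(3) = mex{} = 0
g(4) = mex{0} = 1
g(5) = mex{0} = 1
g(6) = mex{0} = 1
g(7) = mex{0} = 1
g(8) = mex{0,1} = 2
g(9) = mex{0,1} = 2
g(10) = mex{0,1} = 2
g(11) = mex{1} = 0
The P-positions (g = 0) in 0..11 are 0, 1, 2, 3, 11.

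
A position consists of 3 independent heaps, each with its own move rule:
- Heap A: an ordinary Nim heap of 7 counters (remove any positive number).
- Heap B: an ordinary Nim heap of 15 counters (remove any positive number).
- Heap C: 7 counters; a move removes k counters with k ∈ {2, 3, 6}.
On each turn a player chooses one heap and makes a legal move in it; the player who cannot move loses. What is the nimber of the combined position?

Heap A is a plain Nim heap of size 7, so its Grundy value is 7.
Heap B is a plain Nim heap of size 15, so its Grundy value is 15.
For heap C, compute g(0), g(1), … with moves {2, 3, 6}:
g(0) = mex{} = 0
g(1) = mex{} = 0
g(2) = mex{0} = 1
g(3) = mex{0} = 1
g(4) = mex{0,1} = 2
g(5) = mex{1} = 0
g(6) = mex{0,1,2} = 3
g(7) = mex{0,2} = 1
So g(7) = 1.
The value of a disjunctive sum is the nim-sum of the parts.
Combined value = 7 ⊕ 15 ⊕ 1 = 9.

9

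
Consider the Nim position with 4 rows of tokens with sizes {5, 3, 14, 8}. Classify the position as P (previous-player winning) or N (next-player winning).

P-position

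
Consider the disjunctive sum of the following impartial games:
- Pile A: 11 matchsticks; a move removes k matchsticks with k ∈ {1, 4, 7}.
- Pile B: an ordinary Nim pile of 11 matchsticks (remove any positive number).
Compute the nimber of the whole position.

10

For pile A, compute g(0), g(1), … with moves {1, 4, 7}:
k:     0  1  2  3  4  5  6  7  8  9 10 11
g(k):  0  1  0  1  2  0  1  2  0  1  0  1
So g(11) = 1.
Pile B is a plain Nim pile of size 11, so its Grundy value is 11.
By the Sprague-Grundy theorem, the Grundy value of a sum of independent games is the XOR of the component values.
Combined value = 1 ⊕ 11 = 10.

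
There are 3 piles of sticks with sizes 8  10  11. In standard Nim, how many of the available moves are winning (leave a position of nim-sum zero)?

3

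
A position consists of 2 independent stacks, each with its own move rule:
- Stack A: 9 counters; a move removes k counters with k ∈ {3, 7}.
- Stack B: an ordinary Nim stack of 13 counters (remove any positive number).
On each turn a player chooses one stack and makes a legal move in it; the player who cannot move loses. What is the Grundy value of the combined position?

12

Grundy values for stack A (subtraction set {3, 7}):
g(0) = mex{} = 0
g(1) = mex{} = 0
g(2) = mex{} = 0
g(3) = mex{0} = 1
g(4) = mex{0} = 1
g(5) = mex{0} = 1
g(6) = mex{1} = 0
g(7) = mex{0,1} = 2
g(8) = mex{0,1} = 2
g(9) = mex{0} = 1
So g(9) = 1.
Stack B is a plain Nim stack of size 13, so its Grundy value is 13.
The value of a disjunctive sum is the nim-sum of the parts.
Combined value = 1 XOR 13 = 12.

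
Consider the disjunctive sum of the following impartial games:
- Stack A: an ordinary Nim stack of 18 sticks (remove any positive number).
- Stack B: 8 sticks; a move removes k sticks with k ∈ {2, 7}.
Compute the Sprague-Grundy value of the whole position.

16

Stack A is a plain Nim stack of size 18, so its Grundy value is 18.
Build the Grundy sequence for stack B with g(k) = mex{g(k−s) : s ∈ {2, 7}, s ≤ k}:
k:     0  1  2  3  4  5  6  7  8
g(k):  0  0  1  1  0  0  1  1  2
So g(8) = 2.
The value of a disjunctive sum is the nim-sum of the parts.
Combined value = 18 XOR 2 = 16.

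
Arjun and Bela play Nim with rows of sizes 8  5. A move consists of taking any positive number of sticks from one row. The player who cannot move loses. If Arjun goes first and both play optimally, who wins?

Compute the nim-sum pairwise:
8 ⊕ 5 = 13
The nim-sum is 13 ≠ 0, so this is an N-position: the player to move can win; Arjun has a winning move.

Arjun wins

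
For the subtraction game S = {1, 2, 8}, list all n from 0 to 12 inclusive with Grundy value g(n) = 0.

0, 3, 6, 9, 12

Grundy values for subtraction set {1, 2, 8}:
g(0) = mex{} = 0
g(1) = mex{0} = 1
g(2) = mex{0,1} = 2
g(3) = mex{1,2} = 0
g(4) = mex{0,2} = 1
g(5) = mex{0,1} = 2
g(6) = mex{1,2} = 0
g(7) = mex{0,2} = 1
g(8) = mex{0,1} = 2
g(9) = mex{1,2} = 0
g(10) = mex{0,2} = 1
g(11) = mex{0,1} = 2
g(12) = mex{1,2} = 0
The P-positions (g = 0) in 0..12 are 0, 3, 6, 9, 12.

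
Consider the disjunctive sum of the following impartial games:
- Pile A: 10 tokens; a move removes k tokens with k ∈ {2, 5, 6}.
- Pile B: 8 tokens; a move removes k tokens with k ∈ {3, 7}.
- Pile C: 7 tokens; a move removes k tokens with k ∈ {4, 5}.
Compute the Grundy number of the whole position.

Build the Grundy sequence for pile A with g(k) = mex{g(k−s) : s ∈ {2, 5, 6}, s ≤ k}:
g(0) = mex{} = 0
g(1) = mex{} = 0
g(2) = mex{0} = 1
g(3) = mex{0} = 1
g(4) = mex{1} = 0
g(5) = mex{0,1} = 2
g(6) = mex{0} = 1
g(7) = mex{0,1,2} = 3
g(8) = mex{1} = 0
g(9) = mex{0,1,3} = 2
g(10) = mex{0,2} = 1
So g(10) = 1.
For pile B, compute g(0), g(1), … with moves {3, 7}:
k:     0  1  2  3  4  5  6  7  8
g(k):  0  0  0  1  1  1  0  2  2
So g(8) = 2.
Build the Grundy sequence for pile C with g(k) = mex{g(k−s) : s ∈ {4, 5}, s ≤ k}:
g(0) = mex{} = 0
g(1) = mex{} = 0
g(2) = mex{} = 0
g(3) = mex{} = 0
g(4) = mex{0} = 1
g(5) = mex{0} = 1
g(6) = mex{0} = 1
g(7) = mex{0} = 1
So g(7) = 1.
The value of a disjunctive sum is the nim-sum of the parts.
Combined value = 1 XOR 2 XOR 1 = 2.

2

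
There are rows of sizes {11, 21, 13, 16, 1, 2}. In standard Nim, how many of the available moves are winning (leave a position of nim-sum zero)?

Compute the nim-sum pairwise:
11 ⊕ 21 = 30
30 ⊕ 13 = 19
19 ⊕ 16 = 3
3 ⊕ 1 = 2
2 ⊕ 2 = 0
The nim-sum is already 0, so every move leaves a nonzero nim-sum — there are no winning moves.

0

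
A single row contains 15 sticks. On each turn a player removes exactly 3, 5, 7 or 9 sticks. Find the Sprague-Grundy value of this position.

Compute g(0), g(1), … for moves {3, 5, 7, 9}:
k:     0  1  2  3  4  5  6  7  8  9 10 11 12 13 14 15
g(k):  0  0  0  1  1  1  2  2  2  3  3  3  0  0  0  1
So g(15) = 1.

1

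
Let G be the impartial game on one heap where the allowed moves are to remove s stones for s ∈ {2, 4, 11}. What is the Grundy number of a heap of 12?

3

Compute g(0), g(1), … for moves {2, 4, 11}:
k:     0  1  2  3  4  5  6  7  8  9 10 11 12
g(k):  0  0  1  1  2  2  0  0  1  1  2  2  3
So g(12) = 3.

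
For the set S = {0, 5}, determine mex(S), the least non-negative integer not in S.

1

0 is in the set but 1 is not, so the mex is 1.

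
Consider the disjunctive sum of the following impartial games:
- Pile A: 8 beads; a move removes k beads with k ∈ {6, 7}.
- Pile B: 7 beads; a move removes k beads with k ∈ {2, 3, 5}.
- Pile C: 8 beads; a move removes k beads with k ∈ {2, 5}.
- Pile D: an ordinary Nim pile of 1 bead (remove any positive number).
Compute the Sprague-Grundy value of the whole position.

0

Grundy values for pile A (subtraction set {6, 7}):
g(0) = mex{} = 0
g(1) = mex{} = 0
g(2) = mex{} = 0
g(3) = mex{} = 0
g(4) = mex{} = 0
g(5) = mex{} = 0
g(6) = mex{0} = 1
g(7) = mex{0} = 1
g(8) = mex{0} = 1
So g(8) = 1.
Build the Grundy sequence for pile B with g(k) = mex{g(k−s) : s ∈ {2, 3, 5}, s ≤ k}:
g(0) = mex{} = 0
g(1) = mex{} = 0
g(2) = mex{0} = 1
g(3) = mex{0} = 1
g(4) = mex{0,1} = 2
g(5) = mex{0,1} = 2
g(6) = mex{0,1,2} = 3
g(7) = mex{1,2} = 0
So g(7) = 0.
Build the Grundy sequence for pile C with g(k) = mex{g(k−s) : s ∈ {2, 5}, s ≤ k}:
k:     0  1  2  3  4  5  6  7  8
g(k):  0  0  1  1  0  2  1  0  0
So g(8) = 0.
Pile D is a plain Nim pile of size 1, so its Grundy value is 1.
The value of a disjunctive sum is the nim-sum of the parts.
Combined value = 1 ⊕ 0 ⊕ 0 ⊕ 1 = 0.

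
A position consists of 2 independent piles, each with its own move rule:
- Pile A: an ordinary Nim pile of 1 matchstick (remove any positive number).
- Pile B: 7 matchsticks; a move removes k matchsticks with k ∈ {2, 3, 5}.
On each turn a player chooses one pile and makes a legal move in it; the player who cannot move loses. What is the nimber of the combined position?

Pile A is a plain Nim pile of size 1, so its Grundy value is 1.
Grundy values for pile B (subtraction set {2, 3, 5}):
k:     0  1  2  3  4  5  6  7
g(k):  0  0  1  1  2  2  3  0
So g(7) = 0.
By the Sprague-Grundy theorem, the Grundy value of a sum of independent games is the XOR of the component values.
Combined value = 1 XOR 0 = 1.

1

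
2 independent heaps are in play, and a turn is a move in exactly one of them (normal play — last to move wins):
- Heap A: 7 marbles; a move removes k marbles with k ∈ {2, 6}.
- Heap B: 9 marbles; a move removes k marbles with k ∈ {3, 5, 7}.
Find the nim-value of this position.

2

Grundy values for heap A (subtraction set {2, 6}):
k:     0  1  2  3  4  5  6  7
g(k):  0  0  1  1  0  0  1  1
So g(7) = 1.
Grundy values for heap B (subtraction set {3, 5, 7}):
g(0) = mex{} = 0
g(1) = mex{} = 0
g(2) = mex{} = 0
g(3) = mex{0} = 1
g(4) = mex{0} = 1
g(5) = mex{0} = 1
g(6) = mex{0,1} = 2
g(7) = mex{0,1} = 2
g(8) = mex{0,1} = 2
g(9) = mex{0,1,2} = 3
So g(9) = 3.
By the Sprague-Grundy theorem, the Grundy value of a sum of independent games is the XOR of the component values.
Combined value = 1 XOR 3 = 2.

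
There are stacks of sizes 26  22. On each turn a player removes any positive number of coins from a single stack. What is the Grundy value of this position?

12

Nim-sum: 26 ^ 22 = 12.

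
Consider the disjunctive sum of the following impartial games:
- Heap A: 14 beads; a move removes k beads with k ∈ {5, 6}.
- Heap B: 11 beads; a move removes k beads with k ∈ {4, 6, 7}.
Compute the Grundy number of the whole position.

0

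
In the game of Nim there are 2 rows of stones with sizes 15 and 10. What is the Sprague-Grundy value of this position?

5

Nim-sum: 15 XOR 10 = 5.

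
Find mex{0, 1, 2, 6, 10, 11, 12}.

3

The values 0, 1, 2 are all present; 3 is the first non-negative integer missing from the set.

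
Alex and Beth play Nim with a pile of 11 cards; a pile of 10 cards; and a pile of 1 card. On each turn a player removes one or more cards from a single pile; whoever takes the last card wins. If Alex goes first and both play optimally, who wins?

Beth wins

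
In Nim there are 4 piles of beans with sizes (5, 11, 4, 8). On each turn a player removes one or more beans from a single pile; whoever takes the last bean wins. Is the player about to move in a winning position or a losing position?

Compute the nim-sum pairwise:
5 XOR 11 = 14
14 XOR 4 = 10
10 XOR 8 = 2
The nim-sum is 2 ≠ 0, so this is an N-position: the player to move can win.

Winning position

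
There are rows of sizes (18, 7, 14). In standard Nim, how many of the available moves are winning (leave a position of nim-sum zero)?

1

Compute the nim-sum pairwise:
18 XOR 7 = 21
21 XOR 14 = 27
The overall nim-sum is X = 27. A row of size p has a winning move iff p XOR X < p (reduce it to p XOR X).
  18: 18 XOR 27 = 9 < 18 — winning move (to 9).
  7: 7 XOR 27 = 28 ≥ 7 — no move.
  14: 14 XOR 27 = 21 ≥ 14 — no move.
That gives 1 winning move.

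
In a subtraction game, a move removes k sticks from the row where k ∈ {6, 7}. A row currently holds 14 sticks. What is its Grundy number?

0

Compute g(0), g(1), … for moves {6, 7}:
k:     0  1  2  3  4  5  6  7  8  9 10 11 12 13 14
g(k):  0  0  0  0  0  0  1  1  1  1  1  1  2  0  0
So g(14) = 0.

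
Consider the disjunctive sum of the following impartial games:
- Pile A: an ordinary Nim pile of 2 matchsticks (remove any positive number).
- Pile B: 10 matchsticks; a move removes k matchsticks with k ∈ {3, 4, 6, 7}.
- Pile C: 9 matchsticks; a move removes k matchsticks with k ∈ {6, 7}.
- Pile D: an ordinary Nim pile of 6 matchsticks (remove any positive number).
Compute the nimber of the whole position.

Pile A is a plain Nim pile of size 2, so its Grundy value is 2.
For pile B, compute g(0), g(1), … with moves {3, 4, 6, 7}:
g(0) = mex{} = 0
g(1) = mex{} = 0
g(2) = mex{} = 0
g(3) = mex{0} = 1
g(4) = mex{0} = 1
g(5) = mex{0} = 1
g(6) = mex{0,1} = 2
g(7) = mex{0,1} = 2
g(8) = mex{0,1} = 2
g(9) = mex{0,1,2} = 3
g(10) = mex{1,2} = 0
So g(10) = 0.
Build the Grundy sequence for pile C with g(k) = mex{g(k−s) : s ∈ {6, 7}, s ≤ k}:
k:     0  1  2  3  4  5  6  7  8  9
g(k):  0  0  0  0  0  0  1  1  1  1
So g(9) = 1.
Pile D is a plain Nim pile of size 6, so its Grundy value is 6.
The value of a disjunctive sum is the nim-sum of the parts.
Combined value = 2 XOR 0 XOR 1 XOR 6 = 5.

5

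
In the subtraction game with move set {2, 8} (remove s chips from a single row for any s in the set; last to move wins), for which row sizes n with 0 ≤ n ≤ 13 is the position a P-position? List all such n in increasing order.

0, 1, 4, 5, 10, 11

Grundy values for subtraction set {2, 8}:
k:     0  1  2  3  4  5  6  7  8  9 10 11 12 13
g(k):  0  0  1  1  0  0  1  1  2  2  0  0  1  1
The P-positions (g = 0) in 0..13 are 0, 1, 4, 5, 10, 11.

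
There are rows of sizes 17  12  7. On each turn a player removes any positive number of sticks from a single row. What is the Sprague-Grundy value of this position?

26

In binary:
  10001  (17)
  01100  (12)
  00111  (7)
  -----
  11010  (26)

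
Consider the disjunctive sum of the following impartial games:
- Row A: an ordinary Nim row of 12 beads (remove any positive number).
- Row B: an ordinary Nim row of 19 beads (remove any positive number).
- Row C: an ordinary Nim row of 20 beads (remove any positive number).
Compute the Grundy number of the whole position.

Row A is a plain Nim row of size 12, so its Grundy value is 12.
Row B is a plain Nim row of size 19, so its Grundy value is 19.
Row C is a plain Nim row of size 20, so its Grundy value is 20.
By the Sprague-Grundy theorem, the Grundy value of a sum of independent games is the XOR of the component values.
Combined value = 12 ⊕ 19 ⊕ 20 = 11.

11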